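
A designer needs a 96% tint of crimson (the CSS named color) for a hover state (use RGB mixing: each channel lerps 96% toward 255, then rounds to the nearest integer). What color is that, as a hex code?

CSS crimson is rgb(220, 20, 60).
A 96% tint moves each channel 96% toward 255:
  R: 220 + 33.6 = 253.6 → 254
  G: 20 + 0.96×(255−20) = 20 + 225.6 = 245.6 → 246
  B: 60 + 0.96×(255−60) = 60 + 187.2 = 247.2 → 247
rgb(254, 246, 247) = #fef6f7.

#fef6f7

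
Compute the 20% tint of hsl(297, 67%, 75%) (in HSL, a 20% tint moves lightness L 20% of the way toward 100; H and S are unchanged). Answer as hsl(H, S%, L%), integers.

hsl(297, 67%, 80%)

L moves 20% from 75 toward 100: 75 + 5 = 80 → 80.
H and S are unchanged.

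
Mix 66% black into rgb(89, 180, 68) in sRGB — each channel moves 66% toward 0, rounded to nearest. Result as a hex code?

#1E3D17

A 66% shade moves each channel 66% toward 0:
  R: 89 + 0.66×(0−89) = 89 − 58.74 = 30.26 → 30
  G: 180 + 0.66×(0−180) = 180 − 118.8 = 61.2 → 61
  B: 68 + 0.66×(0−68) = 68 − 44.88 = 23.12 → 23
rgb(30, 61, 23) = #1E3D17.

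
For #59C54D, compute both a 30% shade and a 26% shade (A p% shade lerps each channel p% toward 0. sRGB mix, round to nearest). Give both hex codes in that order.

#3E8A36, #429239

#59C54D is rgb(89, 197, 77).
30% shade:
  R: 89 − 26.7 = 62.3 → 62
  G: 197 + 0.3×(0−197) = 197 − 59.1 = 137.9 → 138
  B: 77 + 0.3×(0−77) = 77 − 23.1 = 53.9 → 54
  → #3E8A36
26% shade:
  R: 89 + 0.26×(0−89) = 89 − 23.14 = 65.86 → 66
  G: 197 + 0.26×(0−197) = 197 − 51.22 = 145.78 → 146
  B: 77 − 20.02 = 56.98 → 57
  → #429239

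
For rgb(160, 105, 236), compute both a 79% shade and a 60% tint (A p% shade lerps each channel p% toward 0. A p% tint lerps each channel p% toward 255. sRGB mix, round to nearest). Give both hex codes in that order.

79% shade:
  R: 160 + 0.79×(0−160) = 160 − 126.4 = 33.6 → 34
  G: 105 + 0.79×(0−105) = 105 − 82.95 = 22.05 → 22
  B: 236 + 0.79×(0−236) = 236 − 186.44 = 49.56 → 50
  → #221632
60% tint:
  R: 160 + 0.6×(255−160) = 160 + 57 = 217 → 217
  G: 105 + 0.6×(255−105) = 105 + 90 = 195 → 195
  B: 236 + 11.4 = 247.4 → 247
  → #D9C3F7

#221632, #D9C3F7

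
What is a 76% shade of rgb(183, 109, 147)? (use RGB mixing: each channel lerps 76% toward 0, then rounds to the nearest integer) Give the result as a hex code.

#2C1A23

Lerp each channel 76% toward 0:
  R: 183 + 0.76×(0−183) = 183 − 139.08 = 43.92 → 44
  G: 109 + 0.76×(0−109) = 109 − 82.84 = 26.16 → 26
  B: 147 + 0.76×(0−147) = 147 − 111.72 = 35.28 → 35
rgb(44, 26, 35) = #2C1A23.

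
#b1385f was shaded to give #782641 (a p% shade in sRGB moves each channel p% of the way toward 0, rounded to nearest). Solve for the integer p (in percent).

#b1385f is rgb(177, 56, 95); #782641 is rgb(120, 38, 65).
On the R channel (widest range): 120 ≈ 177 + (p/100)(0 − 177), so p ≈ 100×(120 − 177)/(0 − 177) = -5700/-177 = 32.20.
p = 32 reproduces all three channels after rounding.

32%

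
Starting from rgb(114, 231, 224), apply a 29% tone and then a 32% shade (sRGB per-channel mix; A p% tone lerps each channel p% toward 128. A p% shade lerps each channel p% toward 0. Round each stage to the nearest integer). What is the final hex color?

Lerp each channel 29% toward 128:
  R: 114 + 0.29×(128−114) = 114 + 4.06 = 118.06 → 118
  G: 231 − 29.87 = 201.13 → 201
  B: 224 − 27.84 = 196.16 → 196
After the tone: rgb(118, 201, 196) = #76c9c4.
A 32% shade moves each channel 32% toward 0:
  R: 118 − 37.76 = 80.24 → 80
  G: 201 + 0.32×(0−201) = 201 − 64.32 = 136.68 → 137
  B: 196 − 62.72 = 133.28 → 133
rgb(80, 137, 133) = #508985.

#508985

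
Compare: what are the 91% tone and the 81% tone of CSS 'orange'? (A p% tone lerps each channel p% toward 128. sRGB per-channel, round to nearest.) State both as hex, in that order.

#8B8374, #988768

CSS orange is rgb(255, 165, 0).
91% tone:
  R: 255 − 115.57 = 139.43 → 139
  G: 165 + 0.91×(128−165) = 165 − 33.67 = 131.33 → 131
  B: 0 + 0.91×(128−0) = 0 + 116.48 = 116.48 → 116
  → #8B8374
81% tone:
  R: 255 − 102.87 = 152.13 → 152
  G: 165 + 0.81×(128−165) = 165 − 29.97 = 135.03 → 135
  B: 0 + 0.81×(128−0) = 0 + 103.68 = 103.68 → 104
  → #988768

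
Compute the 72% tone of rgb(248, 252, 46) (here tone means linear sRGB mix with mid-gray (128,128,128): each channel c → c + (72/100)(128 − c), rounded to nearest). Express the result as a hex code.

#a2a369

Lerp each channel 72% toward 128:
  R: 248 − 86.4 = 161.6 → 162
  G: 252 + 0.72×(128−252) = 252 − 89.28 = 162.72 → 163
  B: 46 + 0.72×(128−46) = 46 + 59.04 = 105.04 → 105
rgb(162, 163, 105) = #a2a369.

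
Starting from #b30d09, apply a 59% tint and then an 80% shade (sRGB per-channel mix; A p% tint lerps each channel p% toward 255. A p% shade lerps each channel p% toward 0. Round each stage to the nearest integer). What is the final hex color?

#2d1f1f

#b30d09 is rgb(179, 13, 9).
Per channel, c → c + 0.59(255 − c):
  R: 179 + 0.59×(255−179) = 179 + 44.84 = 223.84 → 224
  G: 13 + 142.78 = 155.78 → 156
  B: 9 + 0.59×(255−9) = 9 + 145.14 = 154.14 → 154
After the tint: rgb(224, 156, 154) = #e09c9a.
Lerp each channel 80% toward 0:
  R: 224 + 0.8×(0−224) = 224 − 179.2 = 44.8 → 45
  G: 156 + 0.8×(0−156) = 156 − 124.8 = 31.2 → 31
  B: 154 − 123.2 = 30.8 → 31
rgb(45, 31, 31) = #2d1f1f.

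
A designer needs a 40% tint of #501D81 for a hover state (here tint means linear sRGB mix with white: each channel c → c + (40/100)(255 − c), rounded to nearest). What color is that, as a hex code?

#501D81 is rgb(80, 29, 129).
Lerp each channel 40% toward 255:
  R: 80 + 0.4×(255−80) = 80 + 70 = 150 → 150
  G: 29 + 90.4 = 119.4 → 119
  B: 129 + 50.4 = 179.4 → 179
rgb(150, 119, 179) = #9677B3.

#9677B3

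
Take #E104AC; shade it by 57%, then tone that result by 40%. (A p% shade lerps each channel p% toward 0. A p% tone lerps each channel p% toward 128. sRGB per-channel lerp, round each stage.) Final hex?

#6D3460

#E104AC is rgb(225, 4, 172).
Lerp each channel 57% toward 0:
  R: 225 + 0.57×(0−225) = 225 − 128.25 = 96.75 → 97
  G: 4 + 0.57×(0−4) = 4 − 2.28 = 1.72 → 2
  B: 172 − 98.04 = 73.96 → 74
After the shade: rgb(97, 2, 74) = #61024A.
Lerp each channel 40% toward 128:
  R: 97 + 12.4 = 109.4 → 109
  G: 2 + 0.4×(128−2) = 2 + 50.4 = 52.4 → 52
  B: 74 + 0.4×(128−74) = 74 + 21.6 = 95.6 → 96
rgb(109, 52, 96) = #6D3460.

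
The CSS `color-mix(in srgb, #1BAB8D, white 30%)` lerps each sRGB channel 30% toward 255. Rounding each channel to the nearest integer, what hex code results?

#1BAB8D is rgb(27, 171, 141).
Lerp each channel 30% toward 255:
  R: 27 + 0.3×(255−27) = 27 + 68.4 = 95.4 → 95
  G: 171 + 0.3×(255−171) = 171 + 25.2 = 196.2 → 196
  B: 141 + 34.2 = 175.2 → 175
rgb(95, 196, 175) = #5FC4AF.

#5FC4AF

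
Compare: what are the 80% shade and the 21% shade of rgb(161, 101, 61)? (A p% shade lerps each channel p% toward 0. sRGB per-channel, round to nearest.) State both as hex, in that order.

80% shade:
  R: 161 + 0.8×(0−161) = 161 − 128.8 = 32.2 → 32
  G: 101 − 80.8 = 20.2 → 20
  B: 61 + 0.8×(0−61) = 61 − 48.8 = 12.2 → 12
  → #20140c
21% shade:
  R: 161 − 33.81 = 127.19 → 127
  G: 101 − 21.21 = 79.79 → 80
  B: 61 − 12.81 = 48.19 → 48
  → #7f5030

#20140c, #7f5030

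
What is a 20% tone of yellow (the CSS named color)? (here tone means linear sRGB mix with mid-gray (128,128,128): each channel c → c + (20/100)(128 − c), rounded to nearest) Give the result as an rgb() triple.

rgb(230, 230, 26)

CSS yellow is rgb(255, 255, 0).
A 20% tone moves each channel 20% toward 128:
  R: 255 + 0.2×(128−255) = 255 − 25.4 = 229.6 → 230
  G: 255 + 0.2×(128−255) = 255 − 25.4 = 229.6 → 230
  B: 0 + 0.2×(128−0) = 0 + 25.6 = 25.6 → 26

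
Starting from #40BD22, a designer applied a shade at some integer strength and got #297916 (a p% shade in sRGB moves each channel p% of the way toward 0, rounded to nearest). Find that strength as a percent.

36%

#40BD22 is rgb(64, 189, 34); #297916 is rgb(41, 121, 22).
On the G channel (widest range): 121 ≈ 189 + (p/100)(0 − 189), so p ≈ 100×(121 − 189)/(0 − 189) = -6800/-189 = 35.98.
p = 36 reproduces all three channels after rounding.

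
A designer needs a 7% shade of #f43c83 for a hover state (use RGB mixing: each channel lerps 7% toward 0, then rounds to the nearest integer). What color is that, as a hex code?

#f43c83 is rgb(244, 60, 131).
A 7% shade moves each channel 7% toward 0:
  R: 244 + 0.07×(0−244) = 244 − 17.08 = 226.92 → 227
  G: 60 + 0.07×(0−60) = 60 − 4.2 = 55.8 → 56
  B: 131 − 9.17 = 121.83 → 122
rgb(227, 56, 122) = #e3387a.

#e3387a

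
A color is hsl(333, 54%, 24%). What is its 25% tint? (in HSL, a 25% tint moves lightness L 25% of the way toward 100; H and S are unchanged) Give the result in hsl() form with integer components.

L moves 25% from 24 toward 100: 24 + 19 = 43 → 43.
H and S are unchanged.

hsl(333, 54%, 43%)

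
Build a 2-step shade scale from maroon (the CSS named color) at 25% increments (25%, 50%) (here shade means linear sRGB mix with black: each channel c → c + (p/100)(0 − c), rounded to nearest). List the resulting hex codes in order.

#600000, #400000

CSS maroon is rgb(128, 0, 0).
25%: (128 − 32 = 96→96, 0→0, 0→0) → #600000
50%: (128 − 64 = 64→64, 0→0, 0→0) → #400000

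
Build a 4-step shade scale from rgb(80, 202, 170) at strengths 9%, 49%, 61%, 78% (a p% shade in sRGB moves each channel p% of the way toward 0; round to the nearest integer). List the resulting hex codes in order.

9%: (80 − 7.2 = 72.8→73, 202 − 18.18 = 183.82→184, 170 − 15.3 = 154.7→155) → #49B89B
49%: (80 − 39.2 = 40.8→41, 202 − 98.98 = 103.02→103, 170 − 83.3 = 86.7→87) → #296757
61%: (80 − 48.8 = 31.2→31, 202 − 123.22 = 78.78→79, 170 − 103.7 = 66.3→66) → #1F4F42
78%: (80 − 62.4 = 17.6→18, 202 − 157.56 = 44.44→44, 170 − 132.6 = 37.4→37) → #122C25

#49B89B, #296757, #1F4F42, #122C25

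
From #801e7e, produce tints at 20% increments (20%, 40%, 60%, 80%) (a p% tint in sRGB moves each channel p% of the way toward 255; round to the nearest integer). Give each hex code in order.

#801e7e is rgb(128, 30, 126).
20%: (128 + 25.4 = 153.4→153, 30 + 45 = 75→75, 126 + 25.8 = 151.8→152) → #994b98
40%: (128 + 50.8 = 178.8→179, 30 + 90 = 120→120, 126 + 51.6 = 177.6→178) → #b378b2
60%: (128 + 76.2 = 204.2→204, 30 + 135 = 165→165, 126 + 77.4 = 203.4→203) → #cca5cb
80%: (128 + 101.6 = 229.6→230, 30 + 180 = 210→210, 126 + 103.2 = 229.2→229) → #e6d2e5

#994b98, #b378b2, #cca5cb, #e6d2e5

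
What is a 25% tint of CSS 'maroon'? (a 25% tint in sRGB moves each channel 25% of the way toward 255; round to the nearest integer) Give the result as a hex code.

#A04040

CSS maroon is rgb(128, 0, 0).
A 25% tint moves each channel 25% toward 255:
  R: 128 + 31.75 = 159.75 → 160
  G: 0 + 63.75 = 63.75 → 64
  B: 0 + 0.25×(255−0) = 0 + 63.75 = 63.75 → 64
rgb(160, 64, 64) = #A04040.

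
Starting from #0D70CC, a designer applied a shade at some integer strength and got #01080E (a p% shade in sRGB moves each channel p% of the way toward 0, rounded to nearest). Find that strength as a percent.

93%

#0D70CC is rgb(13, 112, 204); #01080E is rgb(1, 8, 14).
On the B channel (widest range): 14 ≈ 204 + (p/100)(0 − 204), so p ≈ 100×(14 − 204)/(0 − 204) = -19000/-204 = 93.14.
p = 93 reproduces all three channels after rounding.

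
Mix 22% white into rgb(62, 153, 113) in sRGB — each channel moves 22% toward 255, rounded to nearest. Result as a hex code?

Per channel, c → c + 0.22(255 − c):
  R: 62 + 42.46 = 104.46 → 104
  G: 153 + 0.22×(255−153) = 153 + 22.44 = 175.44 → 175
  B: 113 + 0.22×(255−113) = 113 + 31.24 = 144.24 → 144
rgb(104, 175, 144) = #68af90.

#68af90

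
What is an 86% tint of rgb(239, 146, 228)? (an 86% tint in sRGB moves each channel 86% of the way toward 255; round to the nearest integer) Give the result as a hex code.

#FDF0FB

Per channel, c → c + 0.86(255 − c):
  R: 239 + 0.86×(255−239) = 239 + 13.76 = 252.76 → 253
  G: 146 + 0.86×(255−146) = 146 + 93.74 = 239.74 → 240
  B: 228 + 0.86×(255−228) = 228 + 23.22 = 251.22 → 251
rgb(253, 240, 251) = #FDF0FB.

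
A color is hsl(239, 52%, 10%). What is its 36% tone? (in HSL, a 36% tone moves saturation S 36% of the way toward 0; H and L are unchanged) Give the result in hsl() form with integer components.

S moves 36% from 52 toward 0: 52 − 18.72 = 33.28 → 33.
H and L are unchanged.

hsl(239, 33%, 10%)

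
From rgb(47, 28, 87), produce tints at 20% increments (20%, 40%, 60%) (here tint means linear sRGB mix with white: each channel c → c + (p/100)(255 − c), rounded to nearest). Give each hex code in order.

20%: (47 + 41.6 = 88.6→89, 28 + 45.4 = 73.4→73, 87 + 33.6 = 120.6→121) → #594979
40%: (47 + 83.2 = 130.2→130, 28 + 90.8 = 118.8→119, 87 + 67.2 = 154.2→154) → #82779a
60%: (47 + 124.8 = 171.8→172, 28 + 136.2 = 164.2→164, 87 + 100.8 = 187.8→188) → #aca4bc

#594979, #82779a, #aca4bc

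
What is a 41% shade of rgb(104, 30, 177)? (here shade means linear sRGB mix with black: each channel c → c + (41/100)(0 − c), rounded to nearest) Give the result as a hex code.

Lerp each channel 41% toward 0:
  R: 104 − 42.64 = 61.36 → 61
  G: 30 + 0.41×(0−30) = 30 − 12.3 = 17.7 → 18
  B: 177 − 72.57 = 104.43 → 104
rgb(61, 18, 104) = #3D1268.

#3D1268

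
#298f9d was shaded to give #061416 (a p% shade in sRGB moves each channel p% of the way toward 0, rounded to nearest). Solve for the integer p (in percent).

86%

#298f9d is rgb(41, 143, 157); #061416 is rgb(6, 20, 22).
On the B channel (widest range): 22 ≈ 157 + (p/100)(0 − 157), so p ≈ 100×(22 − 157)/(0 − 157) = -13500/-157 = 85.99.
p = 86 reproduces all three channels after rounding.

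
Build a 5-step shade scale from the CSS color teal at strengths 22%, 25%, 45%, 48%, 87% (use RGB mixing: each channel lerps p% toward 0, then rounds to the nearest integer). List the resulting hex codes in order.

#006464, #006060, #004646, #004343, #001111

CSS teal is rgb(0, 128, 128).
22%: (0→0, 128 − 28.16 = 99.84→100, 128 − 28.16 = 99.84→100) → #006464
25%: (0→0, 128 − 32 = 96→96, 128 − 32 = 96→96) → #006060
45%: (0→0, 128 − 57.6 = 70.4→70, 128 − 57.6 = 70.4→70) → #004646
48%: (0→0, 128 − 61.44 = 66.56→67, 128 − 61.44 = 66.56→67) → #004343
87%: (0→0, 128 − 111.36 = 16.64→17, 128 − 111.36 = 16.64→17) → #001111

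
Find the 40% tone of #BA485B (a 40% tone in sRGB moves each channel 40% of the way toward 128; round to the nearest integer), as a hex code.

#BA485B is rgb(186, 72, 91).
Per channel, c → c + 0.4(128 − c):
  R: 186 + 0.4×(128−186) = 186 − 23.2 = 162.8 → 163
  G: 72 + 0.4×(128−72) = 72 + 22.4 = 94.4 → 94
  B: 91 + 0.4×(128−91) = 91 + 14.8 = 105.8 → 106
rgb(163, 94, 106) = #A35E6A.

#A35E6A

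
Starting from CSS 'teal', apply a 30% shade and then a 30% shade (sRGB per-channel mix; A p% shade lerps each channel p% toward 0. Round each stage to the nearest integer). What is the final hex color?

#003f3f

CSS teal is rgb(0, 128, 128).
Per channel, c → c + 0.3(0 − c):
  R: 0 + 0.3×(0−0) = 0 + 0 = 0 → 0
  G: 128 + 0.3×(0−128) = 128 − 38.4 = 89.6 → 90
  B: 128 − 38.4 = 89.6 → 90
After the shade: rgb(0, 90, 90) = #005a5a.
A 30% shade moves each channel 30% toward 0:
  R: 0 + 0.3×(0−0) = 0 + 0 = 0 → 0
  G: 90 − 27 = 63 → 63
  B: 90 + 0.3×(0−90) = 90 − 27 = 63 → 63
rgb(0, 63, 63) = #003f3f.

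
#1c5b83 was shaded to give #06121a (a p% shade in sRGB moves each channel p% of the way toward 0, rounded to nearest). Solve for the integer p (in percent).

#1c5b83 is rgb(28, 91, 131); #06121a is rgb(6, 18, 26).
On the B channel (widest range): 26 ≈ 131 + (p/100)(0 − 131), so p ≈ 100×(26 − 131)/(0 − 131) = -10500/-131 = 80.15.
p = 80 reproduces all three channels after rounding.

80%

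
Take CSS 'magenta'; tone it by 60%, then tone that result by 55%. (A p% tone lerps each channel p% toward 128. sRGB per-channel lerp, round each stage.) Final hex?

#976997

CSS magenta is rgb(255, 0, 255).
Lerp each channel 60% toward 128:
  R: 255 + 0.6×(128−255) = 255 − 76.2 = 178.8 → 179
  G: 0 + 0.6×(128−0) = 0 + 76.8 = 76.8 → 77
  B: 255 − 76.2 = 178.8 → 179
After the tone: rgb(179, 77, 179) = #B34DB3.
Lerp each channel 55% toward 128:
  R: 179 − 28.05 = 150.95 → 151
  G: 77 + 28.05 = 105.05 → 105
  B: 179 − 28.05 = 150.95 → 151
rgb(151, 105, 151) = #976997.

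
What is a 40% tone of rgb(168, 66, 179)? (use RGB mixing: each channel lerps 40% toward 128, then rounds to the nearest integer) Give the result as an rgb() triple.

rgb(152, 91, 159)

A 40% tone moves each channel 40% toward 128:
  R: 168 + 0.4×(128−168) = 168 − 16 = 152 → 152
  G: 66 + 0.4×(128−66) = 66 + 24.8 = 90.8 → 91
  B: 179 + 0.4×(128−179) = 179 − 20.4 = 158.6 → 159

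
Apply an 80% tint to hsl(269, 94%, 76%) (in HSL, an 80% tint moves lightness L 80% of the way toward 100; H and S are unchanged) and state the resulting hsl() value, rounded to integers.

L moves 80% from 76 toward 100: 76 + 19.2 = 95.2 → 95.
H and S are unchanged.

hsl(269, 94%, 95%)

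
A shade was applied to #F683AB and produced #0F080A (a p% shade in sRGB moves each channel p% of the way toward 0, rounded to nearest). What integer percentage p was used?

94%

#F683AB is rgb(246, 131, 171); #0F080A is rgb(15, 8, 10).
On the R channel (widest range): 15 ≈ 246 + (p/100)(0 − 246), so p ≈ 100×(15 − 246)/(0 − 246) = -23100/-246 = 93.90.
p = 94 reproduces all three channels after rounding.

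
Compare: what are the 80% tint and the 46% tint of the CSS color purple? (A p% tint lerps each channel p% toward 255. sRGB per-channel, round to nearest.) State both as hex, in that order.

CSS purple is rgb(128, 0, 128).
80% tint:
  R: 128 + 101.6 = 229.6 → 230
  G: 0 + 0.8×(255−0) = 0 + 204 = 204 → 204
  B: 128 + 101.6 = 229.6 → 230
  → #e6cce6
46% tint:
  R: 128 + 0.46×(255−128) = 128 + 58.42 = 186.42 → 186
  G: 0 + 117.3 = 117.3 → 117
  B: 128 + 0.46×(255−128) = 128 + 58.42 = 186.42 → 186
  → #ba75ba

#e6cce6, #ba75ba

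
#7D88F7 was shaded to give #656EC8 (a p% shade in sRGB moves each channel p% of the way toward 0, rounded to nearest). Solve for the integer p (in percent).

19%

#7D88F7 is rgb(125, 136, 247); #656EC8 is rgb(101, 110, 200).
On the B channel (widest range): 200 ≈ 247 + (p/100)(0 − 247), so p ≈ 100×(200 − 247)/(0 − 247) = -4700/-247 = 19.03.
p = 19 reproduces all three channels after rounding.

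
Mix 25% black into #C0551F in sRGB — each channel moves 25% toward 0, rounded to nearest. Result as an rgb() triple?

#C0551F is rgb(192, 85, 31).
A 25% shade moves each channel 25% toward 0:
  R: 192 + 0.25×(0−192) = 192 − 48 = 144 → 144
  G: 85 − 21.25 = 63.75 → 64
  B: 31 + 0.25×(0−31) = 31 − 7.75 = 23.25 → 23

rgb(144, 64, 23)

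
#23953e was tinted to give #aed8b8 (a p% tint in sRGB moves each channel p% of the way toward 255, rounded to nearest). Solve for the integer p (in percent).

#23953e is rgb(35, 149, 62); #aed8b8 is rgb(174, 216, 184).
On the R channel (widest range): 174 ≈ 35 + (p/100)(255 − 35), so p ≈ 100×(174 − 35)/(255 − 35) = 13900/220 = 63.18.
p = 63 reproduces all three channels after rounding.

63%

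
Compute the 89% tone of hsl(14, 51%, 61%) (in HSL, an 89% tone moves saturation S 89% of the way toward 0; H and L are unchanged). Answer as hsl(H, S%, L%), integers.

S moves 89% from 51 toward 0: 51 − 45.39 = 5.61 → 6.
H and L are unchanged.

hsl(14, 6%, 61%)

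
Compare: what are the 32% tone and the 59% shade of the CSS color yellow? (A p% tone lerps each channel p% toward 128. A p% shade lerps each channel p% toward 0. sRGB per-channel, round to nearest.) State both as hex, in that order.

#D6D629, #696900

CSS yellow is rgb(255, 255, 0).
32% tone:
  R: 255 + 0.32×(128−255) = 255 − 40.64 = 214.36 → 214
  G: 255 − 40.64 = 214.36 → 214
  B: 0 + 0.32×(128−0) = 0 + 40.96 = 40.96 → 41
  → #D6D629
59% shade:
  R: 255 − 150.45 = 104.55 → 105
  G: 255 + 0.59×(0−255) = 255 − 150.45 = 104.55 → 105
  B: 0 + 0.59×(0−0) = 0 + 0 = 0 → 0
  → #696900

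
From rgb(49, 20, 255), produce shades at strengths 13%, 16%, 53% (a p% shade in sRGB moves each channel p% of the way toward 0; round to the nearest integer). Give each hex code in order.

13%: (49 − 6.37 = 42.63→43, 20 − 2.6 = 17.4→17, 255 − 33.15 = 221.85→222) → #2B11DE
16%: (49 − 7.84 = 41.16→41, 20 − 3.2 = 16.8→17, 255 − 40.8 = 214.2→214) → #2911D6
53%: (49 − 25.97 = 23.03→23, 20 − 10.6 = 9.4→9, 255 − 135.15 = 119.85→120) → #170978

#2B11DE, #2911D6, #170978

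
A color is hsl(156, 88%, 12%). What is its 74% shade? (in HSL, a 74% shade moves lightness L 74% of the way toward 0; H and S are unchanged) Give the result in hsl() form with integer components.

L moves 74% from 12 toward 0: 12 − 8.88 = 3.12 → 3.
H and S are unchanged.

hsl(156, 88%, 3%)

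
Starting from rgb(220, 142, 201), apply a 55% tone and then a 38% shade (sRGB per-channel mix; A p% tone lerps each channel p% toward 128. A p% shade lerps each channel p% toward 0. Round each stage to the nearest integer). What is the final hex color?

Per channel, c → c + 0.55(128 − c):
  R: 220 + 0.55×(128−220) = 220 − 50.6 = 169.4 → 169
  G: 142 − 7.7 = 134.3 → 134
  B: 201 + 0.55×(128−201) = 201 − 40.15 = 160.85 → 161
After the tone: rgb(169, 134, 161) = #A986A1.
Lerp each channel 38% toward 0:
  R: 169 − 64.22 = 104.78 → 105
  G: 134 + 0.38×(0−134) = 134 − 50.92 = 83.08 → 83
  B: 161 − 61.18 = 99.82 → 100
rgb(105, 83, 100) = #695364.

#695364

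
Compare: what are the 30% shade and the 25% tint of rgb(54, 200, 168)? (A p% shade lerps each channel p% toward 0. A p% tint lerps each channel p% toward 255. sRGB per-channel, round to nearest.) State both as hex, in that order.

30% shade:
  R: 54 − 16.2 = 37.8 → 38
  G: 200 + 0.3×(0−200) = 200 − 60 = 140 → 140
  B: 168 + 0.3×(0−168) = 168 − 50.4 = 117.6 → 118
  → #268C76
25% tint:
  R: 54 + 50.25 = 104.25 → 104
  G: 200 + 0.25×(255−200) = 200 + 13.75 = 213.75 → 214
  B: 168 + 0.25×(255−168) = 168 + 21.75 = 189.75 → 190
  → #68D6BE

#268C76, #68D6BE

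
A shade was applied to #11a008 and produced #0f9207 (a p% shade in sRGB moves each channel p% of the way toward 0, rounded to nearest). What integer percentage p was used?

9%

#11a008 is rgb(17, 160, 8); #0f9207 is rgb(15, 146, 7).
On the G channel (widest range): 146 ≈ 160 + (p/100)(0 − 160), so p ≈ 100×(146 − 160)/(0 − 160) = -1400/-160 = 8.75.
p = 9 reproduces all three channels after rounding.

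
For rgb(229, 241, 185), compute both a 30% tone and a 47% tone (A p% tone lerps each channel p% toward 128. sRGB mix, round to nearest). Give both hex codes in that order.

#C7CFA8, #B6BC9E

30% tone:
  R: 229 − 30.3 = 198.7 → 199
  G: 241 + 0.3×(128−241) = 241 − 33.9 = 207.1 → 207
  B: 185 + 0.3×(128−185) = 185 − 17.1 = 167.9 → 168
  → #C7CFA8
47% tone:
  R: 229 + 0.47×(128−229) = 229 − 47.47 = 181.53 → 182
  G: 241 − 53.11 = 187.89 → 188
  B: 185 + 0.47×(128−185) = 185 − 26.79 = 158.21 → 158
  → #B6BC9E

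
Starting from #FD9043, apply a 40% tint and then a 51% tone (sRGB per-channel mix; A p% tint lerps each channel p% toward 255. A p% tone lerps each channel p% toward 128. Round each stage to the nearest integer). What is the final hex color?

#BE9D87

#FD9043 is rgb(253, 144, 67).
A 40% tint moves each channel 40% toward 255:
  R: 253 + 0.8 = 253.8 → 254
  G: 144 + 0.4×(255−144) = 144 + 44.4 = 188.4 → 188
  B: 67 + 75.2 = 142.2 → 142
After the tint: rgb(254, 188, 142) = #FEBC8E.
A 51% tone moves each channel 51% toward 128:
  R: 254 + 0.51×(128−254) = 254 − 64.26 = 189.74 → 190
  G: 188 + 0.51×(128−188) = 188 − 30.6 = 157.4 → 157
  B: 142 + 0.51×(128−142) = 142 − 7.14 = 134.86 → 135
rgb(190, 157, 135) = #BE9D87.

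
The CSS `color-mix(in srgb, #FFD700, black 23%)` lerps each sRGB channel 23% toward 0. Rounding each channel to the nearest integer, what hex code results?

#FFD700 is rgb(255, 215, 0).
Per channel, c → c + 0.23(0 − c):
  R: 255 − 58.65 = 196.35 → 196
  G: 215 − 49.45 = 165.55 → 166
  B: 0 + 0 = 0 → 0
rgb(196, 166, 0) = #C4A600.

#C4A600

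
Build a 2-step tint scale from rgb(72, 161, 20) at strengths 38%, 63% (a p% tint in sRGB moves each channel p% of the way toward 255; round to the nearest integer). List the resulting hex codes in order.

#8EC56D, #BBDCA8

38%: (72 + 69.54 = 141.54→142, 161 + 35.72 = 196.72→197, 20 + 89.3 = 109.3→109) → #8EC56D
63%: (72 + 115.29 = 187.29→187, 161 + 59.22 = 220.22→220, 20 + 148.05 = 168.05→168) → #BBDCA8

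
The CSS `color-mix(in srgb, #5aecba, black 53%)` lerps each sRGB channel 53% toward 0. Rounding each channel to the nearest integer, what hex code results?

#5aecba is rgb(90, 236, 186).
Lerp each channel 53% toward 0:
  R: 90 + 0.53×(0−90) = 90 − 47.7 = 42.3 → 42
  G: 236 − 125.08 = 110.92 → 111
  B: 186 − 98.58 = 87.42 → 87
rgb(42, 111, 87) = #2a6f57.

#2a6f57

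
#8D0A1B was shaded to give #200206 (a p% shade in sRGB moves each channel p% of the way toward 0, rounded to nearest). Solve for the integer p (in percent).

#8D0A1B is rgb(141, 10, 27); #200206 is rgb(32, 2, 6).
On the R channel (widest range): 32 ≈ 141 + (p/100)(0 − 141), so p ≈ 100×(32 − 141)/(0 − 141) = -10900/-141 = 77.30.
p = 77 reproduces all three channels after rounding.

77%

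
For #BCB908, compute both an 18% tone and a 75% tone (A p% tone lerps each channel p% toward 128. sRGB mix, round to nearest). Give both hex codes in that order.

#BCB908 is rgb(188, 185, 8).
18% tone:
  R: 188 + 0.18×(128−188) = 188 − 10.8 = 177.2 → 177
  G: 185 − 10.26 = 174.74 → 175
  B: 8 + 21.6 = 29.6 → 30
  → #B1AF1E
75% tone:
  R: 188 + 0.75×(128−188) = 188 − 45 = 143 → 143
  G: 185 + 0.75×(128−185) = 185 − 42.75 = 142.25 → 142
  B: 8 + 0.75×(128−8) = 8 + 90 = 98 → 98
  → #8F8E62

#B1AF1E, #8F8E62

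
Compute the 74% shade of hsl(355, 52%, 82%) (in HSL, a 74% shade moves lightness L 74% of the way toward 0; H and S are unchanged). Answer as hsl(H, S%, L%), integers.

hsl(355, 52%, 21%)

L moves 74% from 82 toward 0: 82 − 60.68 = 21.32 → 21.
H and S are unchanged.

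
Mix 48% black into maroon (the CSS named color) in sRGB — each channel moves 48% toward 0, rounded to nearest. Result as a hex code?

#430000

CSS maroon is rgb(128, 0, 0).
A 48% shade moves each channel 48% toward 0:
  R: 128 − 61.44 = 66.56 → 67
  G: 0 + 0.48×(0−0) = 0 + 0 = 0 → 0
  B: 0 + 0 = 0 → 0
rgb(67, 0, 0) = #430000.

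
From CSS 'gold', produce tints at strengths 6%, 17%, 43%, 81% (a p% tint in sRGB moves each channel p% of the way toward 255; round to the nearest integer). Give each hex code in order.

#FFD90F, #FFDE2B, #FFE86E, #FFF7CF

CSS gold is rgb(255, 215, 0).
6%: (255→255, 215 + 2.4 = 217.4→217, 0 + 15.3 = 15.3→15) → #FFD90F
17%: (255→255, 215 + 6.8 = 221.8→222, 0 + 43.35 = 43.35→43) → #FFDE2B
43%: (255→255, 215 + 17.2 = 232.2→232, 0 + 109.65 = 109.65→110) → #FFE86E
81%: (255→255, 215 + 32.4 = 247.4→247, 0 + 206.55 = 206.55→207) → #FFF7CF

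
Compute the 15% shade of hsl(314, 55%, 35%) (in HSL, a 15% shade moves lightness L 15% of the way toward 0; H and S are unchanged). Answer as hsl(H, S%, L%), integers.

L moves 15% from 35 toward 0: 35 − 5.25 = 29.75 → 30.
H and S are unchanged.

hsl(314, 55%, 30%)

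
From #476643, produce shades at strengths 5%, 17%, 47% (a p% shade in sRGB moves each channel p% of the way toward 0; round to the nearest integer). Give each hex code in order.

#436140, #3B5538, #263624

#476643 is rgb(71, 102, 67).
5%: (71 − 3.55 = 67.45→67, 102 − 5.1 = 96.9→97, 67 − 3.35 = 63.65→64) → #436140
17%: (71 − 12.07 = 58.93→59, 102 − 17.34 = 84.66→85, 67 − 11.39 = 55.61→56) → #3B5538
47%: (71 − 33.37 = 37.63→38, 102 − 47.94 = 54.06→54, 67 − 31.49 = 35.51→36) → #263624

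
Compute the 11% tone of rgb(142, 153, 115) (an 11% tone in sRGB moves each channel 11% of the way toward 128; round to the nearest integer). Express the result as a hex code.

#8C9674

Per channel, c → c + 0.11(128 − c):
  R: 142 + 0.11×(128−142) = 142 − 1.54 = 140.46 → 140
  G: 153 − 2.75 = 150.25 → 150
  B: 115 + 0.11×(128−115) = 115 + 1.43 = 116.43 → 116
rgb(140, 150, 116) = #8C9674.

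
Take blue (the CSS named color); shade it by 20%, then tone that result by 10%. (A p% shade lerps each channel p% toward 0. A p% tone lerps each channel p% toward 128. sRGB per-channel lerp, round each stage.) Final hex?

#0D0DC4

CSS blue is rgb(0, 0, 255).
Per channel, c → c + 0.2(0 − c):
  R: 0 + 0 = 0 → 0
  G: 0 + 0.2×(0−0) = 0 + 0 = 0 → 0
  B: 255 − 51 = 204 → 204
After the shade: rgb(0, 0, 204) = #0000CC.
A 10% tone moves each channel 10% toward 128:
  R: 0 + 0.1×(128−0) = 0 + 12.8 = 12.8 → 13
  G: 0 + 0.1×(128−0) = 0 + 12.8 = 12.8 → 13
  B: 204 + 0.1×(128−204) = 204 − 7.6 = 196.4 → 196
rgb(13, 13, 196) = #0D0DC4.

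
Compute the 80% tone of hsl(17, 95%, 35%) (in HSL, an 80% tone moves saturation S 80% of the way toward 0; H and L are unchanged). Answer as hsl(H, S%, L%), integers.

hsl(17, 19%, 35%)

S moves 80% from 95 toward 0: 95 − 76 = 19 → 19.
H and L are unchanged.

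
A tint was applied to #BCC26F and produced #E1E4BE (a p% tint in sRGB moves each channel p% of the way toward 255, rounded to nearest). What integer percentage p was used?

#BCC26F is rgb(188, 194, 111); #E1E4BE is rgb(225, 228, 190).
On the B channel (widest range): 190 ≈ 111 + (p/100)(255 − 111), so p ≈ 100×(190 − 111)/(255 − 111) = 7900/144 = 54.86.
p = 55 reproduces all three channels after rounding.

55%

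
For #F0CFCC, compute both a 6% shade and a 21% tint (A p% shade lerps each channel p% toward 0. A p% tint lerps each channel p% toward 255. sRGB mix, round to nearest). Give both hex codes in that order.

#F0CFCC is rgb(240, 207, 204).
6% shade:
  R: 240 + 0.06×(0−240) = 240 − 14.4 = 225.6 → 226
  G: 207 + 0.06×(0−207) = 207 − 12.42 = 194.58 → 195
  B: 204 − 12.24 = 191.76 → 192
  → #E2C3C0
21% tint:
  R: 240 + 3.15 = 243.15 → 243
  G: 207 + 0.21×(255−207) = 207 + 10.08 = 217.08 → 217
  B: 204 + 0.21×(255−204) = 204 + 10.71 = 214.71 → 215
  → #F3D9D7

#E2C3C0, #F3D9D7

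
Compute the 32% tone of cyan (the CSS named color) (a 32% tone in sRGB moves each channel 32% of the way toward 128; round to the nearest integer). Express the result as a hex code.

#29d6d6

CSS cyan is rgb(0, 255, 255).
Per channel, c → c + 0.32(128 − c):
  R: 0 + 0.32×(128−0) = 0 + 40.96 = 40.96 → 41
  G: 255 + 0.32×(128−255) = 255 − 40.64 = 214.36 → 214
  B: 255 + 0.32×(128−255) = 255 − 40.64 = 214.36 → 214
rgb(41, 214, 214) = #29d6d6.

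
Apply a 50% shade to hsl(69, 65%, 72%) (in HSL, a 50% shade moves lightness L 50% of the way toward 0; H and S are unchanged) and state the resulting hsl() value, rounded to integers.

hsl(69, 65%, 36%)

L moves 50% from 72 toward 0: 72 − 36 = 36 → 36.
H and S are unchanged.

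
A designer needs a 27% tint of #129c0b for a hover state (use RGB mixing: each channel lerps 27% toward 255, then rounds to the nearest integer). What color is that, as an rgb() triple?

rgb(82, 183, 77)

#129c0b is rgb(18, 156, 11).
A 27% tint moves each channel 27% toward 255:
  R: 18 + 63.99 = 81.99 → 82
  G: 156 + 0.27×(255−156) = 156 + 26.73 = 182.73 → 183
  B: 11 + 0.27×(255−11) = 11 + 65.88 = 76.88 → 77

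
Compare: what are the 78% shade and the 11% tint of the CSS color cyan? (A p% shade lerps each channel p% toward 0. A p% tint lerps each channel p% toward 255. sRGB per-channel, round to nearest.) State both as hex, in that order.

CSS cyan is rgb(0, 255, 255).
78% shade:
  R: 0 + 0 = 0 → 0
  G: 255 − 198.9 = 56.1 → 56
  B: 255 + 0.78×(0−255) = 255 − 198.9 = 56.1 → 56
  → #003838
11% tint:
  R: 0 + 0.11×(255−0) = 0 + 28.05 = 28.05 → 28
  G: 255 + 0.11×(255−255) = 255 + 0 = 255 → 255
  B: 255 + 0.11×(255−255) = 255 + 0 = 255 → 255
  → #1cffff

#003838, #1cffff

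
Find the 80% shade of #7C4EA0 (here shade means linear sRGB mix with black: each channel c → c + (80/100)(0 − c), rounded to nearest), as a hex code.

#7C4EA0 is rgb(124, 78, 160).
An 80% shade moves each channel 80% toward 0:
  R: 124 + 0.8×(0−124) = 124 − 99.2 = 24.8 → 25
  G: 78 − 62.4 = 15.6 → 16
  B: 160 + 0.8×(0−160) = 160 − 128 = 32 → 32
rgb(25, 16, 32) = #191020.

#191020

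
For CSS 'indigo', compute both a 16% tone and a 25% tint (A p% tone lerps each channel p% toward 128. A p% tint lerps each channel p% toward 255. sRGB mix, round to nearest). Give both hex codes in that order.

#531482, #7840a1

CSS indigo is rgb(75, 0, 130).
16% tone:
  R: 75 + 8.48 = 83.48 → 83
  G: 0 + 0.16×(128−0) = 0 + 20.48 = 20.48 → 20
  B: 130 − 0.32 = 129.68 → 130
  → #531482
25% tint:
  R: 75 + 45 = 120 → 120
  G: 0 + 0.25×(255−0) = 0 + 63.75 = 63.75 → 64
  B: 130 + 31.25 = 161.25 → 161
  → #7840a1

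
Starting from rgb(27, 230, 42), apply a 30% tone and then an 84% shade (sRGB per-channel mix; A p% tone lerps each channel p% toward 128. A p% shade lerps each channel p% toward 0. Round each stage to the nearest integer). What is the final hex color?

#09200B

Per channel, c → c + 0.3(128 − c):
  R: 27 + 0.3×(128−27) = 27 + 30.3 = 57.3 → 57
  G: 230 − 30.6 = 199.4 → 199
  B: 42 + 25.8 = 67.8 → 68
After the tone: rgb(57, 199, 68) = #39C744.
An 84% shade moves each channel 84% toward 0:
  R: 57 − 47.88 = 9.12 → 9
  G: 199 + 0.84×(0−199) = 199 − 167.16 = 31.84 → 32
  B: 68 + 0.84×(0−68) = 68 − 57.12 = 10.88 → 11
rgb(9, 32, 11) = #09200B.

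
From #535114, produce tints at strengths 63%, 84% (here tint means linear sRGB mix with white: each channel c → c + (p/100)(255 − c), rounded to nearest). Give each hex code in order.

#bfbfa8, #e3e3d9

#535114 is rgb(83, 81, 20).
63%: (83 + 108.36 = 191.36→191, 81 + 109.62 = 190.62→191, 20 + 148.05 = 168.05→168) → #bfbfa8
84%: (83 + 144.48 = 227.48→227, 81 + 146.16 = 227.16→227, 20 + 197.4 = 217.4→217) → #e3e3d9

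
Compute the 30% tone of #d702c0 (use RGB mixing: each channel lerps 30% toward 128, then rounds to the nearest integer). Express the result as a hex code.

#d702c0 is rgb(215, 2, 192).
Lerp each channel 30% toward 128:
  R: 215 + 0.3×(128−215) = 215 − 26.1 = 188.9 → 189
  G: 2 + 37.8 = 39.8 → 40
  B: 192 − 19.2 = 172.8 → 173
rgb(189, 40, 173) = #bd28ad.

#bd28ad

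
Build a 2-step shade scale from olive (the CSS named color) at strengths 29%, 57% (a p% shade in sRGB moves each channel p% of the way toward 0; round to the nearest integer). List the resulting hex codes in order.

CSS olive is rgb(128, 128, 0).
29%: (128 − 37.12 = 90.88→91, 128 − 37.12 = 90.88→91, 0→0) → #5B5B00
57%: (128 − 72.96 = 55.04→55, 128 − 72.96 = 55.04→55, 0→0) → #373700

#5B5B00, #373700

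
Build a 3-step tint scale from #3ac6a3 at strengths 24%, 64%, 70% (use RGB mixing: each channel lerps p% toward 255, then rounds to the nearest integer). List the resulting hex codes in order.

#3ac6a3 is rgb(58, 198, 163).
24%: (58 + 47.28 = 105.28→105, 198 + 13.68 = 211.68→212, 163 + 22.08 = 185.08→185) → #69d4b9
64%: (58 + 126.08 = 184.08→184, 198 + 36.48 = 234.48→234, 163 + 58.88 = 221.88→222) → #b8eade
70%: (58 + 137.9 = 195.9→196, 198 + 39.9 = 237.9→238, 163 + 64.4 = 227.4→227) → #c4eee3

#69d4b9, #b8eade, #c4eee3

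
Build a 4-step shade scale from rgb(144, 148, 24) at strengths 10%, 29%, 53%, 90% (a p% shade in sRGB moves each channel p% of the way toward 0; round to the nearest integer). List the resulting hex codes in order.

#828516, #666911, #44460B, #0E0F02

10%: (144 − 14.4 = 129.6→130, 148 − 14.8 = 133.2→133, 24 − 2.4 = 21.6→22) → #828516
29%: (144 − 41.76 = 102.24→102, 148 − 42.92 = 105.08→105, 24 − 6.96 = 17.04→17) → #666911
53%: (144 − 76.32 = 67.68→68, 148 − 78.44 = 69.56→70, 24 − 12.72 = 11.28→11) → #44460B
90%: (144 − 129.6 = 14.4→14, 148 − 133.2 = 14.8→15, 24 − 21.6 = 2.4→2) → #0E0F02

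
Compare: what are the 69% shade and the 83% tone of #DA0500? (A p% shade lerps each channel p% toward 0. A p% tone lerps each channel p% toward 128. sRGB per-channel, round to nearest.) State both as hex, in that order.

#440200, #8F6B6A

#DA0500 is rgb(218, 5, 0).
69% shade:
  R: 218 + 0.69×(0−218) = 218 − 150.42 = 67.58 → 68
  G: 5 + 0.69×(0−5) = 5 − 3.45 = 1.55 → 2
  B: 0 + 0.69×(0−0) = 0 + 0 = 0 → 0
  → #440200
83% tone:
  R: 218 − 74.7 = 143.3 → 143
  G: 5 + 0.83×(128−5) = 5 + 102.09 = 107.09 → 107
  B: 0 + 0.83×(128−0) = 0 + 106.24 = 106.24 → 106
  → #8F6B6A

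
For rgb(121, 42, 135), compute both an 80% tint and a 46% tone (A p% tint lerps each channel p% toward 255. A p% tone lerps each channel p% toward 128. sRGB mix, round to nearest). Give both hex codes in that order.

#e4d4e7, #7c5284

80% tint:
  R: 121 + 107.2 = 228.2 → 228
  G: 42 + 170.4 = 212.4 → 212
  B: 135 + 0.8×(255−135) = 135 + 96 = 231 → 231
  → #e4d4e7
46% tone:
  R: 121 + 3.22 = 124.22 → 124
  G: 42 + 39.56 = 81.56 → 82
  B: 135 − 3.22 = 131.78 → 132
  → #7c5284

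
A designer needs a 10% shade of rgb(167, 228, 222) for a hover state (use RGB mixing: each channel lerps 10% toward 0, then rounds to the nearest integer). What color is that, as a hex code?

Lerp each channel 10% toward 0:
  R: 167 − 16.7 = 150.3 → 150
  G: 228 + 0.1×(0−228) = 228 − 22.8 = 205.2 → 205
  B: 222 − 22.2 = 199.8 → 200
rgb(150, 205, 200) = #96CDC8.

#96CDC8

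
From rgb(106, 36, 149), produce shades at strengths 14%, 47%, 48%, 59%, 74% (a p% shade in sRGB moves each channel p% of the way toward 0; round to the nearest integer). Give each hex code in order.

#5B1F80, #38134F, #37134D, #2B0F3D, #1C0927

14%: (106 − 14.84 = 91.16→91, 36 − 5.04 = 30.96→31, 149 − 20.86 = 128.14→128) → #5B1F80
47%: (106 − 49.82 = 56.18→56, 36 − 16.92 = 19.08→19, 149 − 70.03 = 78.97→79) → #38134F
48%: (106 − 50.88 = 55.12→55, 36 − 17.28 = 18.72→19, 149 − 71.52 = 77.48→77) → #37134D
59%: (106 − 62.54 = 43.46→43, 36 − 21.24 = 14.76→15, 149 − 87.91 = 61.09→61) → #2B0F3D
74%: (106 − 78.44 = 27.56→28, 36 − 26.64 = 9.36→9, 149 − 110.26 = 38.74→39) → #1C0927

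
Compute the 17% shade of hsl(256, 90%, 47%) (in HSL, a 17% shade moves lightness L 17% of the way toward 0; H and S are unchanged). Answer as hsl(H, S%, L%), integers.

L moves 17% from 47 toward 0: 47 − 7.99 = 39.01 → 39.
H and S are unchanged.

hsl(256, 90%, 39%)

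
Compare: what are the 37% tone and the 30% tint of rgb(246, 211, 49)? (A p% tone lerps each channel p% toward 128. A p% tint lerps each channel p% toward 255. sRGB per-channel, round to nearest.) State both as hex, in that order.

37% tone:
  R: 246 + 0.37×(128−246) = 246 − 43.66 = 202.34 → 202
  G: 211 + 0.37×(128−211) = 211 − 30.71 = 180.29 → 180
  B: 49 + 0.37×(128−49) = 49 + 29.23 = 78.23 → 78
  → #cab44e
30% tint:
  R: 246 + 0.3×(255−246) = 246 + 2.7 = 248.7 → 249
  G: 211 + 13.2 = 224.2 → 224
  B: 49 + 61.8 = 110.8 → 111
  → #f9e06f

#cab44e, #f9e06f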